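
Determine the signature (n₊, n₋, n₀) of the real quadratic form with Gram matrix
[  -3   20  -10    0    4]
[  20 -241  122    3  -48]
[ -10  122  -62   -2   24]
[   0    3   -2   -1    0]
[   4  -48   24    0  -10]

step 0: pivot -3 → sign −
step 1: pivot -323/3 → sign −
step 2: pivot -74/323 → sign −
step 3: pivot -2/37 → sign −
step 4: row/col 4 already zero → sign 0
signature = (0, 4, 1)

Answer: (0, 4, 1)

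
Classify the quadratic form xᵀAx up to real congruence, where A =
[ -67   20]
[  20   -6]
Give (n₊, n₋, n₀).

Answer: (0, 2, 0)

Derivation:
step 0: pivot -67 → sign −
step 1: pivot -2/67 → sign −
signature = (0, 2, 0)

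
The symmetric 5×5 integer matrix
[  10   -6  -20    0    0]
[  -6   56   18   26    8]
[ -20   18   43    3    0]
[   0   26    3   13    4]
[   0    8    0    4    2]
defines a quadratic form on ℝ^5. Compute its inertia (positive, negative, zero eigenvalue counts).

Answer: (5, 0, 0)

Derivation:
step 0: pivot 10 → sign +
step 1: pivot 262/5 → sign +
step 2: pivot 303/131 → sign +
step 3: pivot 10/101 → sign +
step 4: pivot 2/5 → sign +
signature = (5, 0, 0)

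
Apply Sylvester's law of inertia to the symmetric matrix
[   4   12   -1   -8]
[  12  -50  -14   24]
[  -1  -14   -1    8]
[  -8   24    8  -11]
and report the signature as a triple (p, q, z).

step 0: pivot 4 → sign +
step 1: pivot -86 → sign −
step 2: pivot 27/172 → sign +
step 3: pivot -1/3 → sign −
signature = (2, 2, 0)

Answer: (2, 2, 0)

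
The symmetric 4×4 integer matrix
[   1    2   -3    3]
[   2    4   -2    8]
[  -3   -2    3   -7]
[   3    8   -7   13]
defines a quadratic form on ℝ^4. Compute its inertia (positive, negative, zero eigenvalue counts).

step 0: pivot 1 → sign +
step 1: pivot -6 → sign −
step 2: pivot 8/3 → sign +
step 3: pivot 1/2 → sign +
signature = (3, 1, 0)

Answer: (3, 1, 0)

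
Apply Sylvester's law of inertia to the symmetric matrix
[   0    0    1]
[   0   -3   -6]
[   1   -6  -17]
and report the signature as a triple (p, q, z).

Answer: (1, 2, 0)

Derivation:
step 0: pivot -3 → sign −
step 1: pivot -5 → sign −
step 2: pivot 1/5 → sign +
signature = (1, 2, 0)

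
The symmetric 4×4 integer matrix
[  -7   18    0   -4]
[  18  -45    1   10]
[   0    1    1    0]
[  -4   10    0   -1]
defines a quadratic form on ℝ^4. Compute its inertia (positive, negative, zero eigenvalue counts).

step 0: pivot -7 → sign −
step 1: pivot 9/7 → sign +
step 2: pivot 2/9 → sign +
step 3: pivot 1 → sign +
signature = (3, 1, 0)

Answer: (3, 1, 0)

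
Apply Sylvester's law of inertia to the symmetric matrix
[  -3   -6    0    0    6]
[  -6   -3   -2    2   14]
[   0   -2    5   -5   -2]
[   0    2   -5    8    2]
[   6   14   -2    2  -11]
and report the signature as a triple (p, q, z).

Answer: (4, 1, 0)

Derivation:
step 0: pivot -3 → sign −
step 1: pivot 9 → sign +
step 2: pivot 41/9 → sign +
step 3: pivot 3 → sign +
step 4: pivot 1/41 → sign +
signature = (4, 1, 0)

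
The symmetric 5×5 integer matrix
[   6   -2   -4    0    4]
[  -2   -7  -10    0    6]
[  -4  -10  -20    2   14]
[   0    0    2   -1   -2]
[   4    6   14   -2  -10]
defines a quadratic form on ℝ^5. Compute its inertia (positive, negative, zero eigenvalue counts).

Answer: (2, 3, 0)

Derivation:
step 0: pivot 6 → sign +
step 1: pivot -23/3 → sign −
step 2: pivot -136/23 → sign −
step 3: pivot -11/34 → sign −
step 4: pivot 1/11 → sign +
signature = (2, 3, 0)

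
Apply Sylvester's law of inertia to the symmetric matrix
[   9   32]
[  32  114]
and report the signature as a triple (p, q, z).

Answer: (2, 0, 0)

Derivation:
step 0: pivot 9 → sign +
step 1: pivot 2/9 → sign +
signature = (2, 0, 0)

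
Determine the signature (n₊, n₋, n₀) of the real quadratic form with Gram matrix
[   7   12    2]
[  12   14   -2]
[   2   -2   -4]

Answer: (1, 2, 0)

Derivation:
step 0: pivot 7 → sign +
step 1: pivot -46/7 → sign −
step 2: pivot -2/23 → sign −
signature = (1, 2, 0)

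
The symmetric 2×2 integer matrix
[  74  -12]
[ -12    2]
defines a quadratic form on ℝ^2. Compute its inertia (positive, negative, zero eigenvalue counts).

Answer: (2, 0, 0)

Derivation:
step 0: pivot 74 → sign +
step 1: pivot 2/37 → sign +
signature = (2, 0, 0)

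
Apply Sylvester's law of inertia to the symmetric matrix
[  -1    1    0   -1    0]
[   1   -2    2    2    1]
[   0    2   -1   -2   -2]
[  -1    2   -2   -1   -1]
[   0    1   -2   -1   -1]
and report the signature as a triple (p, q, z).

step 0: pivot -1 → sign −
step 1: pivot -1 → sign −
step 2: pivot 3 → sign +
step 3: pivot 1 → sign +
step 4: row/col 4 already zero → sign 0
signature = (2, 2, 1)

Answer: (2, 2, 1)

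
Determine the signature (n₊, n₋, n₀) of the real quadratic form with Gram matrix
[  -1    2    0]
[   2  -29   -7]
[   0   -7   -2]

Answer: (0, 3, 0)

Derivation:
step 0: pivot -1 → sign −
step 1: pivot -25 → sign −
step 2: pivot -1/25 → sign −
signature = (0, 3, 0)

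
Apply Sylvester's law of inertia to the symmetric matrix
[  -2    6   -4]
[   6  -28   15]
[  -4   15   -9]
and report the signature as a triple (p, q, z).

step 0: pivot -2 → sign −
step 1: pivot -10 → sign −
step 2: pivot -1/10 → sign −
signature = (0, 3, 0)

Answer: (0, 3, 0)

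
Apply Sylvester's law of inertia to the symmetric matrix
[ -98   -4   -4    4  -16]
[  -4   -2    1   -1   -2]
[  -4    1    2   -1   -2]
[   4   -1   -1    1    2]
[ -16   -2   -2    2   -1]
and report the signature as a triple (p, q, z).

step 0: pivot -98 → sign −
step 1: pivot -90/49 → sign −
step 2: pivot 29/10 → sign +
step 3: pivot 19/29 → sign +
step 4: pivot 1/19 → sign +
signature = (3, 2, 0)

Answer: (3, 2, 0)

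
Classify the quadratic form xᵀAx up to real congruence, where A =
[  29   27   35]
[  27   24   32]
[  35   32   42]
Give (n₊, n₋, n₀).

step 0: pivot 29 → sign +
step 1: pivot -33/29 → sign −
step 2: pivot 2/33 → sign +
signature = (2, 1, 0)

Answer: (2, 1, 0)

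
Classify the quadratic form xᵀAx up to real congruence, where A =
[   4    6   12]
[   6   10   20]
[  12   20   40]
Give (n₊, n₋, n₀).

Answer: (2, 0, 1)

Derivation:
step 0: pivot 4 → sign +
step 1: pivot 1 → sign +
step 2: row/col 2 already zero → sign 0
signature = (2, 0, 1)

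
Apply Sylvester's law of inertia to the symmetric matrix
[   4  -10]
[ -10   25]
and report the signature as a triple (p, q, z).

Answer: (1, 0, 1)

Derivation:
step 0: pivot 4 → sign +
step 1: row/col 1 already zero → sign 0
signature = (1, 0, 1)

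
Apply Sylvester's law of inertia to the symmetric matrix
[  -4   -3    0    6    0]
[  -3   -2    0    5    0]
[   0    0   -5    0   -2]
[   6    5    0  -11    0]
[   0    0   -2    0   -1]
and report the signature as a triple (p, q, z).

Answer: (1, 4, 0)

Derivation:
step 0: pivot -4 → sign −
step 1: pivot 1/4 → sign +
step 2: pivot -5 → sign −
step 3: pivot -3 → sign −
step 4: pivot -1/5 → sign −
signature = (1, 4, 0)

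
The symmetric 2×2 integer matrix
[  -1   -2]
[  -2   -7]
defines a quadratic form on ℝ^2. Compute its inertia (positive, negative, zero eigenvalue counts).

Answer: (0, 2, 0)

Derivation:
step 0: pivot -1 → sign −
step 1: pivot -3 → sign −
signature = (0, 2, 0)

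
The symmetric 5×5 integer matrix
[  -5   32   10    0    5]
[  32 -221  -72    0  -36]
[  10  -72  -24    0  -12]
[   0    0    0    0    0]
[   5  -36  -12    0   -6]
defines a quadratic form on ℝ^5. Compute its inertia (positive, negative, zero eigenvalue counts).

step 0: pivot -5 → sign −
step 1: pivot -81/5 → sign −
step 2: pivot -4/81 → sign −
step 3: row/col 3 already zero → sign 0
step 4: row/col 4 already zero → sign 0
signature = (0, 3, 2)

Answer: (0, 3, 2)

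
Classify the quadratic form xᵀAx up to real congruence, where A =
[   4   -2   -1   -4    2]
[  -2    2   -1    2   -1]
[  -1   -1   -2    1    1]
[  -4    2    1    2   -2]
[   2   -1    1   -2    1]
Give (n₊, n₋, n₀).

step 0: pivot 4 → sign +
step 1: pivot 1 → sign +
step 2: pivot -9/2 → sign −
step 3: pivot -2 → sign −
step 4: pivot 1/2 → sign +
signature = (3, 2, 0)

Answer: (3, 2, 0)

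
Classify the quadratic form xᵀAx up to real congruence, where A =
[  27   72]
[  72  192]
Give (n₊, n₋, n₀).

Answer: (1, 0, 1)

Derivation:
step 0: pivot 27 → sign +
step 1: row/col 1 already zero → sign 0
signature = (1, 0, 1)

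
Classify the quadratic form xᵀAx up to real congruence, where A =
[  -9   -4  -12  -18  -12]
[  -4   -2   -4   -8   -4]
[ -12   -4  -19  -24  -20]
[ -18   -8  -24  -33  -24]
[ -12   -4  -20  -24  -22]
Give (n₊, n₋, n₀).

Answer: (2, 3, 0)

Derivation:
step 0: pivot -9 → sign −
step 1: pivot -2/9 → sign −
step 2: pivot 5 → sign +
step 3: pivot 3 → sign +
step 4: pivot -6/5 → sign −
signature = (2, 3, 0)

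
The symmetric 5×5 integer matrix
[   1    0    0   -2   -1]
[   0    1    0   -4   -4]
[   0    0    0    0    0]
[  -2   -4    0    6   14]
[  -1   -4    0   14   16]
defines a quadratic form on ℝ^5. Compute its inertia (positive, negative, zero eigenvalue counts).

step 0: pivot 1 → sign +
step 1: pivot 1 → sign +
step 2: pivot -14 → sign −
step 3: pivot 1/7 → sign +
step 4: row/col 4 already zero → sign 0
signature = (3, 1, 1)

Answer: (3, 1, 1)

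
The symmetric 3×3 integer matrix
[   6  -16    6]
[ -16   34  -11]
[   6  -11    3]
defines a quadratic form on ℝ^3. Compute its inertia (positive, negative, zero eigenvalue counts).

Answer: (1, 2, 0)

Derivation:
step 0: pivot 6 → sign +
step 1: pivot -26/3 → sign −
step 2: pivot -3/26 → sign −
signature = (1, 2, 0)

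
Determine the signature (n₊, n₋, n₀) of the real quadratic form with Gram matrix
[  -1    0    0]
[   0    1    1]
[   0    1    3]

Answer: (2, 1, 0)

Derivation:
step 0: pivot -1 → sign −
step 1: pivot 1 → sign +
step 2: pivot 2 → sign +
signature = (2, 1, 0)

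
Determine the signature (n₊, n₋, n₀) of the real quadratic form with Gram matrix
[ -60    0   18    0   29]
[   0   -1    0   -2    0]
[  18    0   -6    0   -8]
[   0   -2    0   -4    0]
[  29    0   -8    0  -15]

step 0: pivot -60 → sign −
step 1: pivot -1 → sign −
step 2: pivot -3/5 → sign −
step 3: pivot -1/6 → sign −
step 4: row/col 4 already zero → sign 0
signature = (0, 4, 1)

Answer: (0, 4, 1)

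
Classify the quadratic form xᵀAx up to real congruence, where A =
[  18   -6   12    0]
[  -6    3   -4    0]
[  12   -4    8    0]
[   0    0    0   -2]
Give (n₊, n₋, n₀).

Answer: (2, 1, 1)

Derivation:
step 0: pivot 18 → sign +
step 1: pivot 1 → sign +
step 2: pivot -2 → sign −
step 3: row/col 3 already zero → sign 0
signature = (2, 1, 1)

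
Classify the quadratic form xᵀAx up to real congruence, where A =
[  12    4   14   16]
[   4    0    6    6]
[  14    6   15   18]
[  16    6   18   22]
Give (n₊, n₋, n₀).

Answer: (2, 1, 1)

Derivation:
step 0: pivot 12 → sign +
step 1: pivot -4/3 → sign −
step 2: pivot 1 → sign +
step 3: row/col 3 already zero → sign 0
signature = (2, 1, 1)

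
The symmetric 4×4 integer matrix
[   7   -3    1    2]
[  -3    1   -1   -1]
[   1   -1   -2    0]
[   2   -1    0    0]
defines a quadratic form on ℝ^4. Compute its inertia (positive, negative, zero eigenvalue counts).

Answer: (1, 3, 0)

Derivation:
step 0: pivot 7 → sign +
step 1: pivot -2/7 → sign −
step 2: pivot -1 → sign −
step 3: pivot -1/2 → sign −
signature = (1, 3, 0)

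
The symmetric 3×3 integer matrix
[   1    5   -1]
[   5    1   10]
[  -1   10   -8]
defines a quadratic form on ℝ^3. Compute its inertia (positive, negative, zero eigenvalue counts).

Answer: (2, 1, 0)

Derivation:
step 0: pivot 1 → sign +
step 1: pivot -24 → sign −
step 2: pivot 3/8 → sign +
signature = (2, 1, 0)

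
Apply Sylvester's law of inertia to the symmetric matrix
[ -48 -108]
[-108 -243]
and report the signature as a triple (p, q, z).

step 0: pivot -48 → sign −
step 1: row/col 1 already zero → sign 0
signature = (0, 1, 1)

Answer: (0, 1, 1)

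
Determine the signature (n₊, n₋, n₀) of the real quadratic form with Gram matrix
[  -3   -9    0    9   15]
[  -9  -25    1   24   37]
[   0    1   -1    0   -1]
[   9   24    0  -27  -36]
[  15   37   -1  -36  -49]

Answer: (1, 3, 1)

Derivation:
step 0: pivot -3 → sign −
step 1: pivot 2 → sign +
step 2: pivot -3/2 → sign −
step 3: pivot -3 → sign −
step 4: row/col 4 already zero → sign 0
signature = (1, 3, 1)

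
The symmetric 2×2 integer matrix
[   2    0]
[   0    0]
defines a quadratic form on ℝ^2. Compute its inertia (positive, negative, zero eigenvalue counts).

step 0: pivot 2 → sign +
step 1: row/col 1 already zero → sign 0
signature = (1, 0, 1)

Answer: (1, 0, 1)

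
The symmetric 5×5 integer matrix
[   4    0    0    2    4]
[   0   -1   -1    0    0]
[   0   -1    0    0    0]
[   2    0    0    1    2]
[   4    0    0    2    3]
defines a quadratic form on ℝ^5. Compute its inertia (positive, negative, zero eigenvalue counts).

step 0: pivot 4 → sign +
step 1: pivot -1 → sign −
step 2: pivot 1 → sign +
step 3: pivot -1 → sign −
step 4: row/col 4 already zero → sign 0
signature = (2, 2, 1)

Answer: (2, 2, 1)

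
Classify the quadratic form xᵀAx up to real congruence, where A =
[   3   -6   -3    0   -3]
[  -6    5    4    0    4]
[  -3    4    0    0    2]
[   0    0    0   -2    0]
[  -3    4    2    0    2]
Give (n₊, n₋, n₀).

Answer: (1, 4, 0)

Derivation:
step 0: pivot 3 → sign +
step 1: pivot -7 → sign −
step 2: pivot -17/7 → sign −
step 3: pivot -2 → sign −
step 4: pivot -6/17 → sign −
signature = (1, 4, 0)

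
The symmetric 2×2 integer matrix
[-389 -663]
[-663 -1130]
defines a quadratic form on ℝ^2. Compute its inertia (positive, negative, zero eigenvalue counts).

step 0: pivot -389 → sign −
step 1: pivot -1/389 → sign −
signature = (0, 2, 0)

Answer: (0, 2, 0)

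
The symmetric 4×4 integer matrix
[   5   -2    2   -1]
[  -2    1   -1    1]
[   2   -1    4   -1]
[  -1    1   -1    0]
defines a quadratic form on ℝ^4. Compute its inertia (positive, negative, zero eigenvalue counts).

Answer: (3, 1, 0)

Derivation:
step 0: pivot 5 → sign +
step 1: pivot 1/5 → sign +
step 2: pivot 3 → sign +
step 3: pivot -2 → sign −
signature = (3, 1, 0)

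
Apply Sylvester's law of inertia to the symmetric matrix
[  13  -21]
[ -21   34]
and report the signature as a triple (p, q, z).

step 0: pivot 13 → sign +
step 1: pivot 1/13 → sign +
signature = (2, 0, 0)

Answer: (2, 0, 0)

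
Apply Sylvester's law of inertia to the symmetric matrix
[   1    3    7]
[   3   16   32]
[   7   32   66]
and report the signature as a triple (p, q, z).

step 0: pivot 1 → sign +
step 1: pivot 7 → sign +
step 2: pivot -2/7 → sign −
signature = (2, 1, 0)

Answer: (2, 1, 0)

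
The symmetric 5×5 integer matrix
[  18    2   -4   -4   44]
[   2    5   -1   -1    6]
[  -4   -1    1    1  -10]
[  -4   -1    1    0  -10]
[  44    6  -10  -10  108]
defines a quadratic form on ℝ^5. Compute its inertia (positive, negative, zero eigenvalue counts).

step 0: pivot 18 → sign +
step 1: pivot 43/9 → sign +
step 2: pivot 2/43 → sign +
step 3: pivot -1 → sign −
step 4: row/col 4 already zero → sign 0
signature = (3, 1, 1)

Answer: (3, 1, 1)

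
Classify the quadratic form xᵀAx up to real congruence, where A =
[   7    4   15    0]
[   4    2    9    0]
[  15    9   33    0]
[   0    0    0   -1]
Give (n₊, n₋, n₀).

step 0: pivot 7 → sign +
step 1: pivot -2/7 → sign −
step 2: pivot 3/2 → sign +
step 3: pivot -1 → sign −
signature = (2, 2, 0)

Answer: (2, 2, 0)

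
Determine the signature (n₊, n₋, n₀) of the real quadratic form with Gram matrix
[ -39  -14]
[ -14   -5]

Answer: (1, 1, 0)

Derivation:
step 0: pivot -39 → sign −
step 1: pivot 1/39 → sign +
signature = (1, 1, 0)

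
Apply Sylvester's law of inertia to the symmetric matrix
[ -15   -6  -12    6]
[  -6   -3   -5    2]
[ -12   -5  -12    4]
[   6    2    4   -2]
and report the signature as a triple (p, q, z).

step 0: pivot -15 → sign −
step 1: pivot -3/5 → sign −
step 2: pivot -7/3 → sign −
step 3: pivot 6/7 → sign +
signature = (1, 3, 0)

Answer: (1, 3, 0)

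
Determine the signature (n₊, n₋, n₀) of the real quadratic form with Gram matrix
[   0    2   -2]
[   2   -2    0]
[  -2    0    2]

Answer: (1, 1, 1)

Derivation:
step 0: pivot -2 → sign −
step 1: pivot 2 → sign +
step 2: row/col 2 already zero → sign 0
signature = (1, 1, 1)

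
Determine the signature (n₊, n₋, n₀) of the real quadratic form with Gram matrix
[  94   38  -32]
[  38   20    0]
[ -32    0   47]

Answer: (3, 0, 0)

Derivation:
step 0: pivot 94 → sign +
step 1: pivot 218/47 → sign +
step 2: pivot 3/109 → sign +
signature = (3, 0, 0)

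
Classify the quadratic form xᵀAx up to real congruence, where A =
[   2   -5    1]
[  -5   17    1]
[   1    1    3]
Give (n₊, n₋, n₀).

step 0: pivot 2 → sign +
step 1: pivot 9/2 → sign +
step 2: pivot -2/9 → sign −
signature = (2, 1, 0)

Answer: (2, 1, 0)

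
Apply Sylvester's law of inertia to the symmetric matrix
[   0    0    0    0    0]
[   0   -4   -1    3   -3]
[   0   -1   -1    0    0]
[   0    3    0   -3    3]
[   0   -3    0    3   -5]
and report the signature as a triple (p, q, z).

step 0: pivot -4 → sign −
step 1: pivot -3/4 → sign −
step 2: pivot -2 → sign −
step 3: row/col 3 already zero → sign 0
step 4: row/col 4 already zero → sign 0
signature = (0, 3, 2)

Answer: (0, 3, 2)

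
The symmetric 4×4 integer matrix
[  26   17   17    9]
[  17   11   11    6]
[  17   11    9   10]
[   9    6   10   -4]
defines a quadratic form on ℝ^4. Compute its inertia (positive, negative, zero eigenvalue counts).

step 0: pivot 26 → sign +
step 1: pivot -3/26 → sign −
step 2: pivot -2 → sign −
step 3: pivot 1 → sign +
signature = (2, 2, 0)

Answer: (2, 2, 0)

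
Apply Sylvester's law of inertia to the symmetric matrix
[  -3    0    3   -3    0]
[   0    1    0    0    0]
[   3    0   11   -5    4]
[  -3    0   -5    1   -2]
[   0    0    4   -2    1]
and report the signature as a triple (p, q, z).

step 0: pivot -3 → sign −
step 1: pivot 1 → sign +
step 2: pivot 14 → sign +
step 3: pivot -4/7 → sign −
step 4: row/col 4 already zero → sign 0
signature = (2, 2, 1)

Answer: (2, 2, 1)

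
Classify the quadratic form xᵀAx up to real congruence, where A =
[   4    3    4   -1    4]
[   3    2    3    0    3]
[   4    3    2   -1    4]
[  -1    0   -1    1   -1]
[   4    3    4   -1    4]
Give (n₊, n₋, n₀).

step 0: pivot 4 → sign +
step 1: pivot -1/4 → sign −
step 2: pivot -2 → sign −
step 3: pivot 3 → sign +
step 4: row/col 4 already zero → sign 0
signature = (2, 2, 1)

Answer: (2, 2, 1)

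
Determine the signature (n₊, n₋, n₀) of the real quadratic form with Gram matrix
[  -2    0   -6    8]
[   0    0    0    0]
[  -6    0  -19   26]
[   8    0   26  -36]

Answer: (0, 2, 2)

Derivation:
step 0: pivot -2 → sign −
step 1: pivot -1 → sign −
step 2: row/col 2 already zero → sign 0
step 3: row/col 3 already zero → sign 0
signature = (0, 2, 2)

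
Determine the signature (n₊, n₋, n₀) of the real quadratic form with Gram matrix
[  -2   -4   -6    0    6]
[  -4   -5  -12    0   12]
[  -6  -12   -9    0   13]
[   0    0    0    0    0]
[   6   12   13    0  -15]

Answer: (3, 1, 1)

Derivation:
step 0: pivot -2 → sign −
step 1: pivot 3 → sign +
step 2: pivot 9 → sign +
step 3: pivot 2/9 → sign +
step 4: row/col 4 already zero → sign 0
signature = (3, 1, 1)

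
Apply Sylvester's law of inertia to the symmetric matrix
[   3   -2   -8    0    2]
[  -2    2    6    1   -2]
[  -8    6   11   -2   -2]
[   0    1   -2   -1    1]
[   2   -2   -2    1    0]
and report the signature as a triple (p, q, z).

Answer: (2, 3, 0)

Derivation:
step 0: pivot 3 → sign +
step 1: pivot 2/3 → sign +
step 2: pivot -11 → sign −
step 3: pivot -37/22 → sign −
step 4: pivot -2/37 → sign −
signature = (2, 3, 0)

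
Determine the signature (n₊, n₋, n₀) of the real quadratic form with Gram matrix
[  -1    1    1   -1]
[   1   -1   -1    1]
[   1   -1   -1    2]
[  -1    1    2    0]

step 0: pivot -1 → sign −
step 1: pivot 1 → sign +
step 2: pivot -1 → sign −
step 3: row/col 3 already zero → sign 0
signature = (1, 2, 1)

Answer: (1, 2, 1)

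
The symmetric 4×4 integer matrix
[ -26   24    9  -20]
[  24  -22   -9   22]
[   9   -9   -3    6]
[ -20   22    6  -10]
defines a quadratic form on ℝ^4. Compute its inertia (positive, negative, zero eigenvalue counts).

step 0: pivot -26 → sign −
step 1: pivot 2/13 → sign +
step 2: pivot -3 → sign −
step 3: pivot -1 → sign −
signature = (1, 3, 0)

Answer: (1, 3, 0)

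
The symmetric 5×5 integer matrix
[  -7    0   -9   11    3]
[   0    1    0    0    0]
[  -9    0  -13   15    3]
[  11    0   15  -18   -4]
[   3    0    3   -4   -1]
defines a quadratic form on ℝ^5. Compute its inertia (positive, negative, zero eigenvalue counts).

step 0: pivot -7 → sign −
step 1: pivot 1 → sign +
step 2: pivot -10/7 → sign −
step 3: pivot -1/5 → sign −
step 4: pivot 1 → sign +
signature = (2, 3, 0)

Answer: (2, 3, 0)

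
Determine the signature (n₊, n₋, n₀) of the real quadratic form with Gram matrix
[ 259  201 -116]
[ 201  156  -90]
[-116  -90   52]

Answer: (2, 0, 1)

Derivation:
step 0: pivot 259 → sign +
step 1: pivot 3/259 → sign +
step 2: row/col 2 already zero → sign 0
signature = (2, 0, 1)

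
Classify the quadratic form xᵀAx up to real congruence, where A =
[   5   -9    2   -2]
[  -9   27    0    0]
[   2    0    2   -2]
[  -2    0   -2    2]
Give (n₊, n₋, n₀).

Answer: (2, 0, 2)

Derivation:
step 0: pivot 5 → sign +
step 1: pivot 54/5 → sign +
step 2: row/col 2 already zero → sign 0
step 3: row/col 3 already zero → sign 0
signature = (2, 0, 2)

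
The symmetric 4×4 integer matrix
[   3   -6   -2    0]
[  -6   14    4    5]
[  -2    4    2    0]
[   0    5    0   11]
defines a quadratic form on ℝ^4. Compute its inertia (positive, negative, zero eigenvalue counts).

step 0: pivot 3 → sign +
step 1: pivot 2 → sign +
step 2: pivot 2/3 → sign +
step 3: pivot -3/2 → sign −
signature = (3, 1, 0)

Answer: (3, 1, 0)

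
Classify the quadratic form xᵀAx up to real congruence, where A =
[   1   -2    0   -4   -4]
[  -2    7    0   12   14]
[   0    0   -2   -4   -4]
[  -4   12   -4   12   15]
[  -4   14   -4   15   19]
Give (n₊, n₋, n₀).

Answer: (2, 3, 0)

Derivation:
step 0: pivot 1 → sign +
step 1: pivot 3 → sign +
step 2: pivot -2 → sign −
step 3: pivot -4/3 → sign −
step 4: pivot -1/4 → sign −
signature = (2, 3, 0)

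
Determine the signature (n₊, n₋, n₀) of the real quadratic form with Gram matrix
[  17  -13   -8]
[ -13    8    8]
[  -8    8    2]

step 0: pivot 17 → sign +
step 1: pivot -33/17 → sign −
step 2: pivot 2/33 → sign +
signature = (2, 1, 0)

Answer: (2, 1, 0)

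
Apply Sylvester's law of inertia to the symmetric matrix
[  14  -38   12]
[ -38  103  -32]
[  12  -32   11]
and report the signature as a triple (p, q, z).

step 0: pivot 14 → sign +
step 1: pivot -1/7 → sign −
step 2: pivot 3 → sign +
signature = (2, 1, 0)

Answer: (2, 1, 0)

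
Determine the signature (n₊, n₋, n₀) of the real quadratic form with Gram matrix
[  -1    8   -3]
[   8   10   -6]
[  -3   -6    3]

Answer: (1, 2, 0)

Derivation:
step 0: pivot -1 → sign −
step 1: pivot 74 → sign +
step 2: pivot -6/37 → sign −
signature = (1, 2, 0)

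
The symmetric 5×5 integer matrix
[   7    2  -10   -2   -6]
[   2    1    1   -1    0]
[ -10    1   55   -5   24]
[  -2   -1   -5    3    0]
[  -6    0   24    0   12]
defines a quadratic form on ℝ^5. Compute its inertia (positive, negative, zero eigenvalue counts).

Answer: (3, 1, 1)

Derivation:
step 0: pivot 7 → sign +
step 1: pivot 3/7 → sign +
step 2: pivot 6 → sign +
step 3: pivot -2/3 → sign −
step 4: row/col 4 already zero → sign 0
signature = (3, 1, 1)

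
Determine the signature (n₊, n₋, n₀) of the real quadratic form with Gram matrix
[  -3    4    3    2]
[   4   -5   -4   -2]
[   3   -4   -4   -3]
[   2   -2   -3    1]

Answer: (2, 2, 0)

Derivation:
step 0: pivot -3 → sign −
step 1: pivot 1/3 → sign +
step 2: pivot -1 → sign −
step 3: pivot 2 → sign +
signature = (2, 2, 0)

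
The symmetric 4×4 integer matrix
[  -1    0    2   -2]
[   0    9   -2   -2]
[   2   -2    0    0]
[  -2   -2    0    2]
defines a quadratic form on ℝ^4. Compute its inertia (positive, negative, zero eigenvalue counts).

step 0: pivot -1 → sign −
step 1: pivot 9 → sign +
step 2: pivot 32/9 → sign +
step 3: row/col 3 already zero → sign 0
signature = (2, 1, 1)

Answer: (2, 1, 1)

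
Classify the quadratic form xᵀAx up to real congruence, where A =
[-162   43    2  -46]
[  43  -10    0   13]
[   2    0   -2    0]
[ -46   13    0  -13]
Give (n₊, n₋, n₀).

step 0: pivot -162 → sign −
step 1: pivot 229/162 → sign +
step 2: pivot -498/229 → sign −
step 3: pivot -3/83 → sign −
signature = (1, 3, 0)

Answer: (1, 3, 0)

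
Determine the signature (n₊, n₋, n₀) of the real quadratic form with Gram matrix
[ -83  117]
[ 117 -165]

step 0: pivot -83 → sign −
step 1: pivot -6/83 → sign −
signature = (0, 2, 0)

Answer: (0, 2, 0)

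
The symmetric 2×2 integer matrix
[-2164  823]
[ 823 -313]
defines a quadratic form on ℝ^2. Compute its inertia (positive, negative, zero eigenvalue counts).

step 0: pivot -2164 → sign −
step 1: pivot -3/2164 → sign −
signature = (0, 2, 0)

Answer: (0, 2, 0)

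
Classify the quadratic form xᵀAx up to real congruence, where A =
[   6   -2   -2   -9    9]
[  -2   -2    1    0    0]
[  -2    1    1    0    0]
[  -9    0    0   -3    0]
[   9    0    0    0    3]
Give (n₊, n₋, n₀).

step 0: pivot 6 → sign +
step 1: pivot -8/3 → sign −
step 2: pivot 3/8 → sign +
step 3: pivot -87/2 → sign −
step 4: pivot 6/29 → sign +
signature = (3, 2, 0)

Answer: (3, 2, 0)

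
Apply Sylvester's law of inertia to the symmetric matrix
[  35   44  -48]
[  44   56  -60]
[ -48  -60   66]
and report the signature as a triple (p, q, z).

step 0: pivot 35 → sign +
step 1: pivot 24/35 → sign +
step 2: row/col 2 already zero → sign 0
signature = (2, 0, 1)

Answer: (2, 0, 1)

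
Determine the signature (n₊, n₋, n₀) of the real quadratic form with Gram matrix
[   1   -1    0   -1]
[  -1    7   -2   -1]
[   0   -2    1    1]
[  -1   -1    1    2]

Answer: (3, 0, 1)

Derivation:
step 0: pivot 1 → sign +
step 1: pivot 6 → sign +
step 2: pivot 1/3 → sign +
step 3: row/col 3 already zero → sign 0
signature = (3, 0, 1)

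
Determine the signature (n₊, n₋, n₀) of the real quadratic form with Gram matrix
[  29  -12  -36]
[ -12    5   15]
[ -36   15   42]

step 0: pivot 29 → sign +
step 1: pivot 1/29 → sign +
step 2: pivot -3 → sign −
signature = (2, 1, 0)

Answer: (2, 1, 0)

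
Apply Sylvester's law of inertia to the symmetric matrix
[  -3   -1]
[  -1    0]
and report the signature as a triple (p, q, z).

step 0: pivot -3 → sign −
step 1: pivot 1/3 → sign +
signature = (1, 1, 0)

Answer: (1, 1, 0)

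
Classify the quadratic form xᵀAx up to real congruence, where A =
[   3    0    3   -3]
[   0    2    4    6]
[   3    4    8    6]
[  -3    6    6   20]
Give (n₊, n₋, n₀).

step 0: pivot 3 → sign +
step 1: pivot 2 → sign +
step 2: pivot -3 → sign −
step 3: pivot 2 → sign +
signature = (3, 1, 0)

Answer: (3, 1, 0)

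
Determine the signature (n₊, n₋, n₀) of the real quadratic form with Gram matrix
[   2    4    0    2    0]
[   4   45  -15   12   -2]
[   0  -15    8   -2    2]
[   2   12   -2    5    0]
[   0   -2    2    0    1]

step 0: pivot 2 → sign +
step 1: pivot 37 → sign +
step 2: pivot 71/37 → sign +
step 3: pivot 33/71 → sign +
step 4: pivot -1/11 → sign −
signature = (4, 1, 0)

Answer: (4, 1, 0)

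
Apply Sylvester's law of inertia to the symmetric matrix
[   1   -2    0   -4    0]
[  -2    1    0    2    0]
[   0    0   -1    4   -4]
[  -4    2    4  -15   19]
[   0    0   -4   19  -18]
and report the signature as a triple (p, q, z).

step 0: pivot 1 → sign +
step 1: pivot -3 → sign −
step 2: pivot -1 → sign −
step 3: pivot -3 → sign −
step 4: pivot 1 → sign +
signature = (2, 3, 0)

Answer: (2, 3, 0)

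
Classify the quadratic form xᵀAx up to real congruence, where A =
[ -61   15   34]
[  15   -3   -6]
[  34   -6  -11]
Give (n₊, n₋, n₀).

step 0: pivot -61 → sign −
step 1: pivot 42/61 → sign +
step 2: pivot -1/7 → sign −
signature = (1, 2, 0)

Answer: (1, 2, 0)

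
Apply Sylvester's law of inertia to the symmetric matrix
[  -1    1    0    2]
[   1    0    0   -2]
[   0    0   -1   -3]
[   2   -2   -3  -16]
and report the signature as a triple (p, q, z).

Answer: (1, 3, 0)

Derivation:
step 0: pivot -1 → sign −
step 1: pivot 1 → sign +
step 2: pivot -1 → sign −
step 3: pivot -3 → sign −
signature = (1, 3, 0)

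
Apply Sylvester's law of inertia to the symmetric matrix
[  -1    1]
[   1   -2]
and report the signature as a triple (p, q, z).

step 0: pivot -1 → sign −
step 1: pivot -1 → sign −
signature = (0, 2, 0)

Answer: (0, 2, 0)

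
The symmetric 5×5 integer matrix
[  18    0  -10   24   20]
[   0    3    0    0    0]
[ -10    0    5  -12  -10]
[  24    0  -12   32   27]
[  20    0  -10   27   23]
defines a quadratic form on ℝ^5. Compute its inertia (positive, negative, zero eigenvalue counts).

Answer: (4, 1, 0)

Derivation:
step 0: pivot 18 → sign +
step 1: pivot 3 → sign +
step 2: pivot -5/9 → sign −
step 3: pivot 16/5 → sign +
step 4: pivot 3/16 → sign +
signature = (4, 1, 0)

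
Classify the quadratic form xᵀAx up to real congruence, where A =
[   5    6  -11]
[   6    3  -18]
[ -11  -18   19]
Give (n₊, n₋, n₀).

Answer: (2, 1, 0)

Derivation:
step 0: pivot 5 → sign +
step 1: pivot -21/5 → sign −
step 2: pivot 2/7 → sign +
signature = (2, 1, 0)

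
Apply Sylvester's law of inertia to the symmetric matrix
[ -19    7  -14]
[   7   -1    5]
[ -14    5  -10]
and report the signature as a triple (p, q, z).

step 0: pivot -19 → sign −
step 1: pivot 30/19 → sign +
step 2: pivot 3/10 → sign +
signature = (2, 1, 0)

Answer: (2, 1, 0)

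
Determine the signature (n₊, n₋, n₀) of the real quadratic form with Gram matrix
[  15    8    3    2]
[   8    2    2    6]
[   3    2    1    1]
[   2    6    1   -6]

step 0: pivot 15 → sign +
step 1: pivot -34/15 → sign −
step 2: pivot 8/17 → sign +
step 3: pivot -1/8 → sign −
signature = (2, 2, 0)

Answer: (2, 2, 0)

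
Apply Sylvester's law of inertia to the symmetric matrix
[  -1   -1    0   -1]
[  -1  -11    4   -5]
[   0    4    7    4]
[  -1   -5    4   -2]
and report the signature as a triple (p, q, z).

step 0: pivot -1 → sign −
step 1: pivot -10 → sign −
step 2: pivot 43/5 → sign +
step 3: pivot -3/43 → sign −
signature = (1, 3, 0)

Answer: (1, 3, 0)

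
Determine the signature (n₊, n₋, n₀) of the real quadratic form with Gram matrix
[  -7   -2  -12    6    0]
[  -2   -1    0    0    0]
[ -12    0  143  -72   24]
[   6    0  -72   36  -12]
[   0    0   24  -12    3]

Answer: (1, 3, 1)

Derivation:
step 0: pivot -7 → sign −
step 1: pivot -3/7 → sign −
step 2: pivot 191 → sign +
step 3: pivot -48/191 → sign −
step 4: row/col 4 already zero → sign 0
signature = (1, 3, 1)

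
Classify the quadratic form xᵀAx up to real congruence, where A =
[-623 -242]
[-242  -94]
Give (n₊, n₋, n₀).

step 0: pivot -623 → sign −
step 1: pivot 2/623 → sign +
signature = (1, 1, 0)

Answer: (1, 1, 0)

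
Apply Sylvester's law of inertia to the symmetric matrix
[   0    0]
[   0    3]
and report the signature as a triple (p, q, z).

step 0: pivot 3 → sign +
step 1: row/col 1 already zero → sign 0
signature = (1, 0, 1)

Answer: (1, 0, 1)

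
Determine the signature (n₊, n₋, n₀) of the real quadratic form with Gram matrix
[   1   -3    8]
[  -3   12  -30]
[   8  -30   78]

step 0: pivot 1 → sign +
step 1: pivot 3 → sign +
step 2: pivot 2 → sign +
signature = (3, 0, 0)

Answer: (3, 0, 0)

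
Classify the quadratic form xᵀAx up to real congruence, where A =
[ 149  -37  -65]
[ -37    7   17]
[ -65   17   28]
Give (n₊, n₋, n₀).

Answer: (1, 2, 0)

Derivation:
step 0: pivot 149 → sign +
step 1: pivot -326/149 → sign −
step 2: pivot -3/163 → sign −
signature = (1, 2, 0)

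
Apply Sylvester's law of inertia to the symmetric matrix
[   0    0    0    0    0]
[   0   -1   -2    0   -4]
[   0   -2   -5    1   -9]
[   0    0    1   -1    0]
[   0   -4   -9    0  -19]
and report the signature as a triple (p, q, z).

step 0: pivot -1 → sign −
step 1: pivot -1 → sign −
step 2: pivot -2 → sign −
step 3: pivot 1/2 → sign +
step 4: row/col 4 already zero → sign 0
signature = (1, 3, 1)

Answer: (1, 3, 1)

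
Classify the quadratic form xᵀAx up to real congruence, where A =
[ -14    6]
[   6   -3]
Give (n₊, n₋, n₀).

step 0: pivot -14 → sign −
step 1: pivot -3/7 → sign −
signature = (0, 2, 0)

Answer: (0, 2, 0)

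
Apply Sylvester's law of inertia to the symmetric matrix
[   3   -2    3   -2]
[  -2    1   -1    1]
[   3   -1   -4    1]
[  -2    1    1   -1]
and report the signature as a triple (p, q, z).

step 0: pivot 3 → sign +
step 1: pivot -1/3 → sign −
step 2: pivot -4 → sign −
step 3: pivot -1 → sign −
signature = (1, 3, 0)

Answer: (1, 3, 0)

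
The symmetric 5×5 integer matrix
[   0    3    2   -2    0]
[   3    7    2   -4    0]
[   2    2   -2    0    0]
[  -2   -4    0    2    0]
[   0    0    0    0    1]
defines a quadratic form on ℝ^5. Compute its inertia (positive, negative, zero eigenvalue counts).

step 0: pivot 7 → sign +
step 1: pivot -9/7 → sign −
step 2: pivot -14/9 → sign −
step 3: pivot 2/7 → sign +
step 4: pivot 1 → sign +
signature = (3, 2, 0)

Answer: (3, 2, 0)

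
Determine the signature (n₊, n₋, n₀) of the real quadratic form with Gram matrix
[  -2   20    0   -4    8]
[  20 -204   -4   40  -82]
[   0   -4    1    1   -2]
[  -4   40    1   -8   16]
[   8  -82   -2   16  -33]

step 0: pivot -2 → sign −
step 1: pivot -4 → sign −
step 2: pivot 5 → sign +
step 3: pivot -1/5 → sign −
step 4: row/col 4 already zero → sign 0
signature = (1, 3, 1)

Answer: (1, 3, 1)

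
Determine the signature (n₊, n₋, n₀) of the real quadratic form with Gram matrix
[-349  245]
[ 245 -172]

step 0: pivot -349 → sign −
step 1: pivot -3/349 → sign −
signature = (0, 2, 0)

Answer: (0, 2, 0)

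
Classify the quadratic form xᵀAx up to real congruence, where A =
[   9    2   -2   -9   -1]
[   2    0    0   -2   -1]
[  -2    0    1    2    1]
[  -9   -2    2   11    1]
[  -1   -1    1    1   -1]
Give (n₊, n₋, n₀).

step 0: pivot 9 → sign +
step 1: pivot -4/9 → sign −
step 2: pivot 1 → sign +
step 3: pivot 2 → sign +
step 4: pivot 1/4 → sign +
signature = (4, 1, 0)

Answer: (4, 1, 0)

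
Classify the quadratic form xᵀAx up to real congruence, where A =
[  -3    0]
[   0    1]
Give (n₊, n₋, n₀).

step 0: pivot -3 → sign −
step 1: pivot 1 → sign +
signature = (1, 1, 0)

Answer: (1, 1, 0)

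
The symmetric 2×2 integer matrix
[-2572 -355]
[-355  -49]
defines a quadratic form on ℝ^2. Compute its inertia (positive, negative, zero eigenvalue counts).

Answer: (0, 2, 0)

Derivation:
step 0: pivot -2572 → sign −
step 1: pivot -3/2572 → sign −
signature = (0, 2, 0)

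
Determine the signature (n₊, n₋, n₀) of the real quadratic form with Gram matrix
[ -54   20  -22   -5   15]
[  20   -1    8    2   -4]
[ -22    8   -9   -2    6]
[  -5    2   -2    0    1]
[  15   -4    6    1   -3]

Answer: (3, 2, 0)

Derivation:
step 0: pivot -54 → sign −
step 1: pivot 173/27 → sign +
step 2: pivot -7/173 → sign −
step 3: pivot 1/2 → sign +
step 4: pivot 3/7 → sign +
signature = (3, 2, 0)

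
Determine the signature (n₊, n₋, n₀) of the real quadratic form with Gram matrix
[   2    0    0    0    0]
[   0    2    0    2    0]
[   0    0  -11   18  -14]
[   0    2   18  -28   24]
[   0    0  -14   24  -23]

step 0: pivot 2 → sign +
step 1: pivot 2 → sign +
step 2: pivot -11 → sign −
step 3: pivot -6/11 → sign −
step 4: pivot -3 → sign −
signature = (2, 3, 0)

Answer: (2, 3, 0)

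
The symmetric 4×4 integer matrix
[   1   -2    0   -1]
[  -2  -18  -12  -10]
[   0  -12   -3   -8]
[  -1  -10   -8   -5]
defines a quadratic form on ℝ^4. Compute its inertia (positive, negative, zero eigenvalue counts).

Answer: (2, 2, 0)

Derivation:
step 0: pivot 1 → sign +
step 1: pivot -22 → sign −
step 2: pivot 39/11 → sign +
step 3: pivot -2/39 → sign −
signature = (2, 2, 0)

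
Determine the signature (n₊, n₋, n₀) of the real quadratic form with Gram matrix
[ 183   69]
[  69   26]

step 0: pivot 183 → sign +
step 1: pivot -1/61 → sign −
signature = (1, 1, 0)

Answer: (1, 1, 0)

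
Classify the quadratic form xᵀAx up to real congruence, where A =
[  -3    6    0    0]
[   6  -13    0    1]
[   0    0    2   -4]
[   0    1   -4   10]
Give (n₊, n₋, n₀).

Answer: (2, 2, 0)

Derivation:
step 0: pivot -3 → sign −
step 1: pivot -1 → sign −
step 2: pivot 2 → sign +
step 3: pivot 3 → sign +
signature = (2, 2, 0)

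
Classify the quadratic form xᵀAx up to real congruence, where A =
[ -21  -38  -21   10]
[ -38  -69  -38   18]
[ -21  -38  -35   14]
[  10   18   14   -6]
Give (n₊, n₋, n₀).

step 0: pivot -21 → sign −
step 1: pivot -5/21 → sign −
step 2: pivot -14 → sign −
step 3: pivot -2/35 → sign −
signature = (0, 4, 0)

Answer: (0, 4, 0)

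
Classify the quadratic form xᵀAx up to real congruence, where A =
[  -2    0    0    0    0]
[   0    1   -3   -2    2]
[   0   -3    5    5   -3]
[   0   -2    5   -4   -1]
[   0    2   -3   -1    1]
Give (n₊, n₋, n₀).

step 0: pivot -2 → sign −
step 1: pivot 1 → sign +
step 2: pivot -4 → sign −
step 3: pivot -31/4 → sign −
step 4: pivot -3/31 → sign −
signature = (1, 4, 0)

Answer: (1, 4, 0)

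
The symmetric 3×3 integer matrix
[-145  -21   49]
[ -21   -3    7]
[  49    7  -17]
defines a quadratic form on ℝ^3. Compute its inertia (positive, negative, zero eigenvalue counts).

Answer: (1, 2, 0)

Derivation:
step 0: pivot -145 → sign −
step 1: pivot 6/145 → sign +
step 2: pivot -2/3 → sign −
signature = (1, 2, 0)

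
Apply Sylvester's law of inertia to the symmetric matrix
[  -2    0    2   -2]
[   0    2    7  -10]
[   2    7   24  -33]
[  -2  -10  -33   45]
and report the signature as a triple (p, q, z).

step 0: pivot -2 → sign −
step 1: pivot 2 → sign +
step 2: pivot 3/2 → sign +
step 3: pivot -3 → sign −
signature = (2, 2, 0)

Answer: (2, 2, 0)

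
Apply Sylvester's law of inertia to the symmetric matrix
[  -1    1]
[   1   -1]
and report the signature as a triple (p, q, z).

Answer: (0, 1, 1)

Derivation:
step 0: pivot -1 → sign −
step 1: row/col 1 already zero → sign 0
signature = (0, 1, 1)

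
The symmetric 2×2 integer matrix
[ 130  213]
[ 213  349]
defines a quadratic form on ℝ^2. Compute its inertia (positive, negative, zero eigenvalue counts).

Answer: (2, 0, 0)

Derivation:
step 0: pivot 130 → sign +
step 1: pivot 1/130 → sign +
signature = (2, 0, 0)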